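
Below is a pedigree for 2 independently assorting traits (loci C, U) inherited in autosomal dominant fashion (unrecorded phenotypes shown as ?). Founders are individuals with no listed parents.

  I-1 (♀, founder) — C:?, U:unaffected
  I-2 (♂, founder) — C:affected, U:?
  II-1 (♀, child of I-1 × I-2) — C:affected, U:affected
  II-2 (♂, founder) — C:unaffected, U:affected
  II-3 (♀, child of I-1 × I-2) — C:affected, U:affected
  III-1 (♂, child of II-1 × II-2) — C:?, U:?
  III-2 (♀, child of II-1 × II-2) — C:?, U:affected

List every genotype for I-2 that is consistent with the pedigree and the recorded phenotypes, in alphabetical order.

C/I-1 ? ·: cc|Cc|CC
C/I-2 aff ·: Cc|CC
C/II-1 aff I-1×I-2: Cc|CC
C/II-2 un ·: cc
C/II-3 aff I-1×I-2: Cc|CC
C/III-1 ? II-1×II-2: cc|Cc
C/III-2 ? II-1×II-2: cc|Cc
⇒ C over [I-1,I-2,II-1,II-2,II-3,III-1,III-2]: 39 consistent
U/I-1 un ·: uu
U/I-2 ? ·: Uu|UU
U/II-1 aff I-1×I-2: Uu
U/II-2 aff ·: Uu|UU
U/II-3 aff I-1×I-2: Uu
U/III-1 ? II-1×II-2: uu|Uu|UU
U/III-2 aff II-1×II-2: Uu|UU
⇒ U over [I-1,I-2,II-1,II-2,II-3,III-1,III-2]: 20 consistent

I-2 ∈ {CC UU, CC Uu, Cc UU, Cc Uu}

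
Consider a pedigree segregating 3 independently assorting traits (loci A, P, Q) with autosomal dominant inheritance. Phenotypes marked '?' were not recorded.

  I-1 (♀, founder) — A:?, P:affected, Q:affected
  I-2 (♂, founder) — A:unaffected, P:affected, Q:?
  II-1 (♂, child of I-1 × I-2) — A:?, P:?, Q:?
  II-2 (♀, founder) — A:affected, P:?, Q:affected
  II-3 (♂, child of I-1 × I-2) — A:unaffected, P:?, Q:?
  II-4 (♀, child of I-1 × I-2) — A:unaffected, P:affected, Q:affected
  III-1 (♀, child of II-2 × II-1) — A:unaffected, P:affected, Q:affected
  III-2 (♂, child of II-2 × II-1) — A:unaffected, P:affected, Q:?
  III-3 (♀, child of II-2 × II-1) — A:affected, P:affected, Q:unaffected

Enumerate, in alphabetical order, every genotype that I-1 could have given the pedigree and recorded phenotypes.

I-1 ∈ {Aa PP QQ, Aa PP Qq, Aa Pp QQ, Aa Pp Qq, aa PP QQ, aa PP Qq, aa Pp QQ, aa Pp Qq}

A/I-1 ? ·: aa|Aa
A/I-2 un ·: aa
A/II-1 ? I-1×I-2: aa|Aa
A/II-2 aff ·: Aa
A/II-3 un I-1×I-2: aa
A/II-4 un I-1×I-2: aa
A/III-1 un II-2×II-1: aa
A/III-2 un II-2×II-1: aa
A/III-3 aff II-2×II-1: Aa|AA
⇒ A over [I-1,I-2,II-1,II-2,II-3,II-4,III-1,III-2,III-3]: 4 consistent
P/I-1 aff ·: Pp|PP
P/I-2 aff ·: Pp|PP
P/II-1 ? I-1×I-2: pp|Pp|PP
P/II-2 ? ·: pp|Pp|PP
P/II-3 ? I-1×I-2: pp|Pp|PP
P/II-4 aff I-1×I-2: Pp|PP
P/III-1 aff II-2×II-1: Pp|PP
P/III-2 aff II-2×II-1: Pp|PP
P/III-3 aff II-2×II-1: Pp|PP
⇒ P over [I-1,I-2,II-1,II-2,II-3,II-4,III-1,III-2,III-3]: 400 consistent
Q/I-1 aff ·: Qq|QQ
Q/I-2 ? ·: qq|Qq|QQ
Q/II-1 ? I-1×I-2: qq|Qq
Q/II-2 aff ·: Qq
Q/II-3 ? I-1×I-2: qq|Qq|QQ
Q/II-4 aff I-1×I-2: Qq|QQ
Q/III-1 aff II-2×II-1: Qq|QQ
Q/III-2 ? II-2×II-1: qq|Qq|QQ
Q/III-3 un II-2×II-1: qq
⇒ Q over [I-1,I-2,II-1,II-2,II-3,II-4,III-1,III-2,III-3]: 118 consistent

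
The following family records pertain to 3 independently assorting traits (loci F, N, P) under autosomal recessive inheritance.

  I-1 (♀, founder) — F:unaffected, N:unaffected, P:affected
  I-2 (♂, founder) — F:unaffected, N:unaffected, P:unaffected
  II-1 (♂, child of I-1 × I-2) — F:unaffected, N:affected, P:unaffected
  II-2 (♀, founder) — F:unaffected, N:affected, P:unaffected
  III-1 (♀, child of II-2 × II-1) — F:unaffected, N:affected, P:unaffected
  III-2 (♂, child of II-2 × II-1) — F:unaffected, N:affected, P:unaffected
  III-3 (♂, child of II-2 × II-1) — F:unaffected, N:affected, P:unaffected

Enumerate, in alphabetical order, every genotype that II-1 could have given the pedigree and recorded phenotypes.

II-1 ∈ {FF nn Pp, Ff nn Pp}

F/I-1 un ·: FF|Ff
F/I-2 un ·: FF|Ff
F/II-1 un I-1×I-2: FF|Ff
F/II-2 un ·: FF|Ff
F/III-1 un II-2×II-1: FF|Ff
F/III-2 un II-2×II-1: FF|Ff
F/III-3 un II-2×II-1: FF|Ff
⇒ F over [I-1,I-2,II-1,II-2,III-1,III-2,III-3]: 84 consistent
N/I-1 un ·: Nn
N/I-2 un ·: Nn
N/II-1 aff I-1×I-2: nn
N/II-2 aff ·: nn
N/III-1 aff II-2×II-1: nn
N/III-2 aff II-2×II-1: nn
N/III-3 aff II-2×II-1: nn
⇒ N over [I-1,I-2,II-1,II-2,III-1,III-2,III-3]: 1 consistent
P/I-1 aff ·: pp
P/I-2 un ·: PP|Pp
P/II-1 un I-1×I-2: Pp
P/II-2 un ·: PP|Pp
P/III-1 un II-2×II-1: PP|Pp
P/III-2 un II-2×II-1: PP|Pp
P/III-3 un II-2×II-1: PP|Pp
⇒ P over [I-1,I-2,II-1,II-2,III-1,III-2,III-3]: 32 consistent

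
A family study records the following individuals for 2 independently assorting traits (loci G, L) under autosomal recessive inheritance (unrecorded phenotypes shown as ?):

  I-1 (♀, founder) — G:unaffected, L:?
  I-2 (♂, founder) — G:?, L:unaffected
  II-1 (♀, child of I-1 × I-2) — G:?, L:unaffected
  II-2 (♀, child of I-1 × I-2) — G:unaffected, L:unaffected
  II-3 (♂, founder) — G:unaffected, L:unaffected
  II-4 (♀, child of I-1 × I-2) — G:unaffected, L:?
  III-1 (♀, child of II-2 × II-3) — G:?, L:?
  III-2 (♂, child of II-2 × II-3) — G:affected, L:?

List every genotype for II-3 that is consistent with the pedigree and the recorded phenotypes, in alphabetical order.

G/I-1 un ·: GG|Gg
G/I-2 ? ·: GG|Gg|gg
G/II-1 ? I-1×I-2: GG|Gg|gg
G/II-2 un I-1×I-2: Gg
G/II-3 un ·: Gg
G/II-4 un I-1×I-2: GG|Gg
G/III-1 ? II-2×II-3: GG|Gg|gg
G/III-2 aff II-2×II-3: gg
⇒ G over [I-1,I-2,II-1,II-2,II-3,II-4,III-1,III-2]: 51 consistent
L/I-1 ? ·: LL|Ll|ll
L/I-2 un ·: LL|Ll
L/II-1 un I-1×I-2: LL|Ll
L/II-2 un I-1×I-2: LL|Ll
L/II-3 un ·: LL|Ll
L/II-4 ? I-1×I-2: LL|Ll|ll
L/III-1 ? II-2×II-3: LL|Ll|ll
L/III-2 ? II-2×II-3: LL|Ll|ll
⇒ L over [I-1,I-2,II-1,II-2,II-3,II-4,III-1,III-2]: 296 consistent

II-3 ∈ {Gg LL, Gg Ll}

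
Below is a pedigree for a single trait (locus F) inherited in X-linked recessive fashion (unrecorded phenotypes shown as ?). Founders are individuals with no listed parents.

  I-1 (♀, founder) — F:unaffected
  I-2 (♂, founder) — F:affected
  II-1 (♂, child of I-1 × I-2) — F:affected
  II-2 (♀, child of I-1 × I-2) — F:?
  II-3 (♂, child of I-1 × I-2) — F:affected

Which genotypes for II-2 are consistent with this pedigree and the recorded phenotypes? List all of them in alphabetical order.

F/I-1 un ·: X^FX^f
F/I-2 aff ·: X^fY
F/II-1 aff I-1×I-2: X^fY
F/II-2 ? I-1×I-2: X^FX^f|X^fX^f
F/II-3 aff I-1×I-2: X^fY
⇒ F over [I-1,I-2,II-1,II-2,II-3]: 2 consistent

II-2 ∈ {X^FX^f, X^fX^f}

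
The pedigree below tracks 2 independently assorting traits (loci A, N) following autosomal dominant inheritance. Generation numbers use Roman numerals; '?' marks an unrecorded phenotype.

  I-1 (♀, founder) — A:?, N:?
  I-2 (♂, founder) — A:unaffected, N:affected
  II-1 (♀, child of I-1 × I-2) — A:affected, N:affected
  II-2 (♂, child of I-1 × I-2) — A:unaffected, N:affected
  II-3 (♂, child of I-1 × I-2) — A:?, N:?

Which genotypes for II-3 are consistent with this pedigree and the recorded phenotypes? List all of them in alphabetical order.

II-3 ∈ {Aa NN, Aa Nn, Aa nn, aa NN, aa Nn, aa nn}

A/I-1 ? ·: Aa
A/I-2 un ·: aa
A/II-1 aff I-1×I-2: Aa
A/II-2 un I-1×I-2: aa
A/II-3 ? I-1×I-2: aa|Aa
⇒ A over [I-1,I-2,II-1,II-2,II-3]: 2 consistent
N/I-1 ? ·: nn|Nn|NN
N/I-2 aff ·: Nn|NN
N/II-1 aff I-1×I-2: Nn|NN
N/II-2 aff I-1×I-2: Nn|NN
N/II-3 ? I-1×I-2: nn|Nn|NN
⇒ N over [I-1,I-2,II-1,II-2,II-3]: 32 consistent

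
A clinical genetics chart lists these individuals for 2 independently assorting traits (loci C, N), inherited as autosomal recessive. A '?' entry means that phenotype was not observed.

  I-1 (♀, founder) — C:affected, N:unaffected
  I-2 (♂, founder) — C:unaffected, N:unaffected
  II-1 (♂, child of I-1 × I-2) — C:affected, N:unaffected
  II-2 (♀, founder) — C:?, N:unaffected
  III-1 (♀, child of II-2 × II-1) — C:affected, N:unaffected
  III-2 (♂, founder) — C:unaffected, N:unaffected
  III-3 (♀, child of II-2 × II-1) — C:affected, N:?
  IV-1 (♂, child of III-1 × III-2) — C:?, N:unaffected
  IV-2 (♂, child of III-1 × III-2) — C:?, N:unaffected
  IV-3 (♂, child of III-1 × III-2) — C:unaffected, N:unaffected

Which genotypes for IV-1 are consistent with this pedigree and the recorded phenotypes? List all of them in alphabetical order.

IV-1 ∈ {Cc NN, Cc Nn, cc NN, cc Nn}

C/I-1 aff ·: cc
C/I-2 un ·: Cc
C/II-1 aff I-1×I-2: cc
C/II-2 ? ·: Cc|cc
C/III-1 aff II-2×II-1: cc
C/III-2 un ·: CC|Cc
C/III-3 aff II-2×II-1: cc
C/IV-1 ? III-1×III-2: Cc|cc
C/IV-2 ? III-1×III-2: Cc|cc
C/IV-3 un III-1×III-2: Cc
⇒ C over [I-1,I-2,II-1,II-2,III-1,III-2,III-3,IV-1,IV-2,IV-3]: 10 consistent
N/I-1 un ·: NN|Nn
N/I-2 un ·: NN|Nn
N/II-1 un I-1×I-2: NN|Nn
N/II-2 un ·: NN|Nn
N/III-1 un II-2×II-1: NN|Nn
N/III-2 un ·: NN|Nn
N/III-3 ? II-2×II-1: NN|Nn|nn
N/IV-1 un III-1×III-2: NN|Nn
N/IV-2 un III-1×III-2: NN|Nn
N/IV-3 un III-1×III-2: NN|Nn
⇒ N over [I-1,I-2,II-1,II-2,III-1,III-2,III-3,IV-1,IV-2,IV-3]: 611 consistent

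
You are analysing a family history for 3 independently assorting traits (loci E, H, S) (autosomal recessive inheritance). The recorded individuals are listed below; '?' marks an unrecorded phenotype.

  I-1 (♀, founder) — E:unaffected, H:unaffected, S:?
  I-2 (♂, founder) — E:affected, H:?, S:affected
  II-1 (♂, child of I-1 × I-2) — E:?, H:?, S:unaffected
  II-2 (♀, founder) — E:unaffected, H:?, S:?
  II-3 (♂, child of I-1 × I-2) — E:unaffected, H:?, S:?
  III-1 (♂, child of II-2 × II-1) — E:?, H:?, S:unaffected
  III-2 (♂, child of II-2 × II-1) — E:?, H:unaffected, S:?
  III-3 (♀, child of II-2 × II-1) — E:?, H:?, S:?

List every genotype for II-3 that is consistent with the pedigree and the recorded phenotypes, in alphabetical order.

II-3 ∈ {Ee HH Ss, Ee HH ss, Ee Hh Ss, Ee Hh ss, Ee hh Ss, Ee hh ss}

E/I-1 un ·: EE|Ee
E/I-2 aff ·: ee
E/II-1 ? I-1×I-2: Ee|ee
E/II-2 un ·: EE|Ee
E/II-3 un I-1×I-2: Ee
E/III-1 ? II-2×II-1: EE|Ee|ee
E/III-2 ? II-2×II-1: EE|Ee|ee
E/III-3 ? II-2×II-1: EE|Ee|ee
⇒ E over [I-1,I-2,II-1,II-2,II-3,III-1,III-2,III-3]: 79 consistent
H/I-1 un ·: HH|Hh
H/I-2 ? ·: HH|Hh|hh
H/II-1 ? I-1×I-2: HH|Hh|hh
H/II-2 ? ·: HH|Hh|hh
H/II-3 ? I-1×I-2: HH|Hh|hh
H/III-1 ? II-2×II-1: HH|Hh|hh
H/III-2 un II-2×II-1: HH|Hh
H/III-3 ? II-2×II-1: HH|Hh|hh
⇒ H over [I-1,I-2,II-1,II-2,II-3,III-1,III-2,III-3]: 405 consistent
S/I-1 ? ·: SS|Ss
S/I-2 aff ·: ss
S/II-1 un I-1×I-2: Ss
S/II-2 ? ·: SS|Ss|ss
S/II-3 ? I-1×I-2: Ss|ss
S/III-1 un II-2×II-1: SS|Ss
S/III-2 ? II-2×II-1: SS|Ss|ss
S/III-3 ? II-2×II-1: SS|Ss|ss
⇒ S over [I-1,I-2,II-1,II-2,II-3,III-1,III-2,III-3]: 90 consistent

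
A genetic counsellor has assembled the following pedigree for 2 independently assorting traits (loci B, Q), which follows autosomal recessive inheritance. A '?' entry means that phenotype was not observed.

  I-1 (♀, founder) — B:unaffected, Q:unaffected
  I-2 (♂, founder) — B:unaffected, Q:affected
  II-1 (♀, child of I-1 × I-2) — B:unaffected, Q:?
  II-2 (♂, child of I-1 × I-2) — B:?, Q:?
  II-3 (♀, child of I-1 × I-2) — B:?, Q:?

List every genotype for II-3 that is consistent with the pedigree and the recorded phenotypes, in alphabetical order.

II-3 ∈ {BB Qq, BB qq, Bb Qq, Bb qq, bb Qq, bb qq}

B/I-1 un ·: BB|Bb
B/I-2 un ·: BB|Bb
B/II-1 un I-1×I-2: BB|Bb
B/II-2 ? I-1×I-2: BB|Bb|bb
B/II-3 ? I-1×I-2: BB|Bb|bb
⇒ B over [I-1,I-2,II-1,II-2,II-3]: 35 consistent
Q/I-1 un ·: QQ|Qq
Q/I-2 aff ·: qq
Q/II-1 ? I-1×I-2: Qq|qq
Q/II-2 ? I-1×I-2: Qq|qq
Q/II-3 ? I-1×I-2: Qq|qq
⇒ Q over [I-1,I-2,II-1,II-2,II-3]: 9 consistent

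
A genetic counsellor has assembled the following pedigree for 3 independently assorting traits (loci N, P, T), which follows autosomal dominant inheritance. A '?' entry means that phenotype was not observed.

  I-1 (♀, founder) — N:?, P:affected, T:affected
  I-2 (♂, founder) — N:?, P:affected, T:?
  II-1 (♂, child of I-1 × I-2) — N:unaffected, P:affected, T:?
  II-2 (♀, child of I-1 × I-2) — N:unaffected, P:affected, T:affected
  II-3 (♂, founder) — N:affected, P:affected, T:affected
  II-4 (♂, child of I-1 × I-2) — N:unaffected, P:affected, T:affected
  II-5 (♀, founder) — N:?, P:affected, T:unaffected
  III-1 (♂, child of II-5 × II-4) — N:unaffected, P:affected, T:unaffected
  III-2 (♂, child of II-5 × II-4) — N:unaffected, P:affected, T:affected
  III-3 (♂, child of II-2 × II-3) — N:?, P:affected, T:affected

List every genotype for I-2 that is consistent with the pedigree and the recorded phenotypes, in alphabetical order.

I-2 ∈ {Nn PP TT, Nn PP Tt, Nn PP tt, Nn Pp TT, Nn Pp Tt, Nn Pp tt, nn PP TT, nn PP Tt, nn PP tt, nn Pp TT, nn Pp Tt, nn Pp tt}

N/I-1 ? ·: nn|Nn
N/I-2 ? ·: nn|Nn
N/II-1 un I-1×I-2: nn
N/II-2 un I-1×I-2: nn
N/II-3 aff ·: Nn|NN
N/II-4 un I-1×I-2: nn
N/II-5 ? ·: nn|Nn
N/III-1 un II-5×II-4: nn
N/III-2 un II-5×II-4: nn
N/III-3 ? II-2×II-3: nn|Nn
⇒ N over [I-1,I-2,II-1,II-2,II-3,II-4,II-5,III-1,III-2,III-3]: 24 consistent
P/I-1 aff ·: Pp|PP
P/I-2 aff ·: Pp|PP
P/II-1 aff I-1×I-2: Pp|PP
P/II-2 aff I-1×I-2: Pp|PP
P/II-3 aff ·: Pp|PP
P/II-4 aff I-1×I-2: Pp|PP
P/II-5 aff ·: Pp|PP
P/III-1 aff II-5×II-4: Pp|PP
P/III-2 aff II-5×II-4: Pp|PP
P/III-3 aff II-2×II-3: Pp|PP
⇒ P over [I-1,I-2,II-1,II-2,II-3,II-4,II-5,III-1,III-2,III-3]: 561 consistent
T/I-1 aff ·: Tt|TT
T/I-2 ? ·: tt|Tt|TT
T/II-1 ? I-1×I-2: tt|Tt|TT
T/II-2 aff I-1×I-2: Tt|TT
T/II-3 aff ·: Tt|TT
T/II-4 aff I-1×I-2: Tt
T/II-5 un ·: tt
T/III-1 un II-5×II-4: tt
T/III-2 aff II-5×II-4: Tt
T/III-3 aff II-2×II-3: Tt|TT
⇒ T over [I-1,I-2,II-1,II-2,II-3,II-4,II-5,III-1,III-2,III-3]: 61 consistent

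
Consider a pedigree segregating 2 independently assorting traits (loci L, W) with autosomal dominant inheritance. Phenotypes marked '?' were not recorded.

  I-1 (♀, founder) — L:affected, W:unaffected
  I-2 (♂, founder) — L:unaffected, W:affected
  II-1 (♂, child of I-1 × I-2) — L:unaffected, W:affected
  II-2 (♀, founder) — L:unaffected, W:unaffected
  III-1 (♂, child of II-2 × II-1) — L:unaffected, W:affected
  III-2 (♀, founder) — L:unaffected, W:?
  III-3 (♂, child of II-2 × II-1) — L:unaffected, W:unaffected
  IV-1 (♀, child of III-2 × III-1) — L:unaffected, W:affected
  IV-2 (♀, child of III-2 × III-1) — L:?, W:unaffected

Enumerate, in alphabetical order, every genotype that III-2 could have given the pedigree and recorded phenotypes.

L/I-1 aff ·: Ll
L/I-2 un ·: ll
L/II-1 un I-1×I-2: ll
L/II-2 un ·: ll
L/III-1 un II-2×II-1: ll
L/III-2 un ·: ll
L/III-3 un II-2×II-1: ll
L/IV-1 un III-2×III-1: ll
L/IV-2 ? III-2×III-1: ll
⇒ L over [I-1,I-2,II-1,II-2,III-1,III-2,III-3,IV-1,IV-2]: 1 consistent
W/I-1 un ·: ww
W/I-2 aff ·: Ww|WW
W/II-1 aff I-1×I-2: Ww
W/II-2 un ·: ww
W/III-1 aff II-2×II-1: Ww
W/III-2 ? ·: ww|Ww
W/III-3 un II-2×II-1: ww
W/IV-1 aff III-2×III-1: Ww|WW
W/IV-2 un III-2×III-1: ww
⇒ W over [I-1,I-2,II-1,II-2,III-1,III-2,III-3,IV-1,IV-2]: 6 consistent

III-2 ∈ {ll Ww, ll ww}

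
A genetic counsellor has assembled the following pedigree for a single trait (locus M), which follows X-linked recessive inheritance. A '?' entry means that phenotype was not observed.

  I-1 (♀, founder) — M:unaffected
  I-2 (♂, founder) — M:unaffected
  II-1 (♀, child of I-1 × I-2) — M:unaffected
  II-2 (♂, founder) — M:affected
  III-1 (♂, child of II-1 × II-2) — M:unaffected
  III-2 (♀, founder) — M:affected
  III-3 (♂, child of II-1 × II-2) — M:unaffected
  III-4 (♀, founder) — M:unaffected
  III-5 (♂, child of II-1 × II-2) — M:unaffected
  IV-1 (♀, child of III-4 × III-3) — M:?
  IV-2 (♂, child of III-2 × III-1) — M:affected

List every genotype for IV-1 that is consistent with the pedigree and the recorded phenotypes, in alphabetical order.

IV-1 ∈ {X^MX^M, X^MX^m}

M/I-1 un ·: X^MX^M|X^MX^m
M/I-2 un ·: X^MY
M/II-1 un I-1×I-2: X^MX^M|X^MX^m
M/II-2 aff ·: X^mY
M/III-1 un II-1×II-2: X^MY
M/III-2 aff ·: X^mX^m
M/III-3 un II-1×II-2: X^MY
M/III-4 un ·: X^MX^M|X^MX^m
M/III-5 un II-1×II-2: X^MY
M/IV-1 ? III-4×III-3: X^MX^M|X^MX^m
M/IV-2 aff III-2×III-1: X^mY
⇒ M over [I-1,I-2,II-1,II-2,III-1,III-2,III-3,III-4,III-5,IV-1,IV-2]: 9 consistent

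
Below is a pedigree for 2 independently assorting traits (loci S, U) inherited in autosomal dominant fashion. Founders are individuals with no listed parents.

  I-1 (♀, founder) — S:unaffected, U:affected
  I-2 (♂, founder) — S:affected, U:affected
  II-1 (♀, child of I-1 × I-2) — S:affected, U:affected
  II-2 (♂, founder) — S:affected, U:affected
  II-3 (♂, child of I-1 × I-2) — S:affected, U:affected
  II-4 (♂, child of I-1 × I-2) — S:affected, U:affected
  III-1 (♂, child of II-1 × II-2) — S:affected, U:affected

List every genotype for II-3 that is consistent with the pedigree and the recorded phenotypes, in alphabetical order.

S/I-1 un ·: ss
S/I-2 aff ·: Ss|SS
S/II-1 aff I-1×I-2: Ss
S/II-2 aff ·: Ss|SS
S/II-3 aff I-1×I-2: Ss
S/II-4 aff I-1×I-2: Ss
S/III-1 aff II-1×II-2: Ss|SS
⇒ S over [I-1,I-2,II-1,II-2,II-3,II-4,III-1]: 8 consistent
U/I-1 aff ·: Uu|UU
U/I-2 aff ·: Uu|UU
U/II-1 aff I-1×I-2: Uu|UU
U/II-2 aff ·: Uu|UU
U/II-3 aff I-1×I-2: Uu|UU
U/II-4 aff I-1×I-2: Uu|UU
U/III-1 aff II-1×II-2: Uu|UU
⇒ U over [I-1,I-2,II-1,II-2,II-3,II-4,III-1]: 87 consistent

II-3 ∈ {Ss UU, Ss Uu}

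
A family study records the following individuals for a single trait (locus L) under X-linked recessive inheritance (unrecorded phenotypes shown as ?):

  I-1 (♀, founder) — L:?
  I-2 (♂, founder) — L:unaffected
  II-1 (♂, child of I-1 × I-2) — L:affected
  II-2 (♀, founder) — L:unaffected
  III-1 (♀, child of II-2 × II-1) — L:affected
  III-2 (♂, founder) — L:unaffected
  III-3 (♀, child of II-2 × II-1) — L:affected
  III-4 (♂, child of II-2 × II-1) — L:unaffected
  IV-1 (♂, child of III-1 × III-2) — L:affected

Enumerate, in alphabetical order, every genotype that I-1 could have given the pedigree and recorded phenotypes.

L/I-1 ? ·: X^LX^l|X^lX^l
L/I-2 un ·: X^LY
L/II-1 aff I-1×I-2: X^lY
L/II-2 un ·: X^LX^l
L/III-1 aff II-2×II-1: X^lX^l
L/III-2 un ·: X^LY
L/III-3 aff II-2×II-1: X^lX^l
L/III-4 un II-2×II-1: X^LY
L/IV-1 aff III-1×III-2: X^lY
⇒ L over [I-1,I-2,II-1,II-2,III-1,III-2,III-3,III-4,IV-1]: 2 consistent

I-1 ∈ {X^LX^l, X^lX^l}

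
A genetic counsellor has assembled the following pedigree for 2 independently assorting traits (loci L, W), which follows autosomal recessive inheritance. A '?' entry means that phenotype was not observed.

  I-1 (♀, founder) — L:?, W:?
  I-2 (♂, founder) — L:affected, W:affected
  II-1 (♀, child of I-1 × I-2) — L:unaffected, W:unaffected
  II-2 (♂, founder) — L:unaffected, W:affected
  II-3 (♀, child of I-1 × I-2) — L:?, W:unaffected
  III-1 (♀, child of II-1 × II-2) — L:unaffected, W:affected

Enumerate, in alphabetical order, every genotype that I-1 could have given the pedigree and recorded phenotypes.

L/I-1 ? ·: LL|Ll
L/I-2 aff ·: ll
L/II-1 un I-1×I-2: Ll
L/II-2 un ·: LL|Ll
L/II-3 ? I-1×I-2: Ll|ll
L/III-1 un II-1×II-2: LL|Ll
⇒ L over [I-1,I-2,II-1,II-2,II-3,III-1]: 12 consistent
W/I-1 ? ·: WW|Ww
W/I-2 aff ·: ww
W/II-1 un I-1×I-2: Ww
W/II-2 aff ·: ww
W/II-3 un I-1×I-2: Ww
W/III-1 aff II-1×II-2: ww
⇒ W over [I-1,I-2,II-1,II-2,II-3,III-1]: 2 consistent

I-1 ∈ {LL WW, LL Ww, Ll WW, Ll Ww}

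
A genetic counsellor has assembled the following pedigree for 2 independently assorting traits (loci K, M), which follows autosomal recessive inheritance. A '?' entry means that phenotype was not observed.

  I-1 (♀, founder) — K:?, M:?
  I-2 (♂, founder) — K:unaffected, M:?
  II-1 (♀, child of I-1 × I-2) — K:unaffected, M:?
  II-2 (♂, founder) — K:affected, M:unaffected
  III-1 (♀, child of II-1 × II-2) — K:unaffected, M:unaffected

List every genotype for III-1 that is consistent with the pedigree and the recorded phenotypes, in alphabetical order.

III-1 ∈ {Kk MM, Kk Mm}

K/I-1 ? ·: KK|Kk|kk
K/I-2 un ·: KK|Kk
K/II-1 un I-1×I-2: KK|Kk
K/II-2 aff ·: kk
K/III-1 un II-1×II-2: Kk
⇒ K over [I-1,I-2,II-1,II-2,III-1]: 9 consistent
M/I-1 ? ·: MM|Mm|mm
M/I-2 ? ·: MM|Mm|mm
M/II-1 ? I-1×I-2: MM|Mm|mm
M/II-2 un ·: MM|Mm
M/III-1 un II-1×II-2: MM|Mm
⇒ M over [I-1,I-2,II-1,II-2,III-1]: 48 consistent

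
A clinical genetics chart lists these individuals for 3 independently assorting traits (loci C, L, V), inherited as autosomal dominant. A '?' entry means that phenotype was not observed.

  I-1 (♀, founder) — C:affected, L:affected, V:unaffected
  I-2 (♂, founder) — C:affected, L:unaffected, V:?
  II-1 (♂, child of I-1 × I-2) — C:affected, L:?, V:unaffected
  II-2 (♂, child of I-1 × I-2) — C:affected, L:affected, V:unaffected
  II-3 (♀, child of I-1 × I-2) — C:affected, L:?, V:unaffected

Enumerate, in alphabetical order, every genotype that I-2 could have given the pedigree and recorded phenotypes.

C/I-1 aff ·: Cc|CC
C/I-2 aff ·: Cc|CC
C/II-1 aff I-1×I-2: Cc|CC
C/II-2 aff I-1×I-2: Cc|CC
C/II-3 aff I-1×I-2: Cc|CC
⇒ C over [I-1,I-2,II-1,II-2,II-3]: 25 consistent
L/I-1 aff ·: Ll|LL
L/I-2 un ·: ll
L/II-1 ? I-1×I-2: ll|Ll
L/II-2 aff I-1×I-2: Ll
L/II-3 ? I-1×I-2: ll|Ll
⇒ L over [I-1,I-2,II-1,II-2,II-3]: 5 consistent
V/I-1 un ·: vv
V/I-2 ? ·: vv|Vv
V/II-1 un I-1×I-2: vv
V/II-2 un I-1×I-2: vv
V/II-3 un I-1×I-2: vv
⇒ V over [I-1,I-2,II-1,II-2,II-3]: 2 consistent

I-2 ∈ {CC ll Vv, CC ll vv, Cc ll Vv, Cc ll vv}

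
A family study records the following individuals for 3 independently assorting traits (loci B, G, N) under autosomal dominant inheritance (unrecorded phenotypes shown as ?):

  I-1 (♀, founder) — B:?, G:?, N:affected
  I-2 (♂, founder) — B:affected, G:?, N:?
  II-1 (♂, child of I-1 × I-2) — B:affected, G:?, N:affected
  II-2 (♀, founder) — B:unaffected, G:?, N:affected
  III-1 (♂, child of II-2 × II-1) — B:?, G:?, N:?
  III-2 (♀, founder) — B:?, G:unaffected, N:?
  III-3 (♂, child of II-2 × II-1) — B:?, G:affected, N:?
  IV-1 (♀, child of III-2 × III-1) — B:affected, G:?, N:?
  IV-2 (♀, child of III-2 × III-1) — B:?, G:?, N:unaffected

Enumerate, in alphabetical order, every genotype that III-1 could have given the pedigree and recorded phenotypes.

III-1 ∈ {Bb GG Nn, Bb GG nn, Bb Gg Nn, Bb Gg nn, Bb gg Nn, Bb gg nn, bb GG Nn, bb GG nn, bb Gg Nn, bb Gg nn, bb gg Nn, bb gg nn}

B/I-1 ? ·: bb|Bb|BB
B/I-2 aff ·: Bb|BB
B/II-1 aff I-1×I-2: Bb|BB
B/II-2 un ·: bb
B/III-1 ? II-2×II-1: bb|Bb
B/III-2 ? ·: bb|Bb|BB
B/III-3 ? II-2×II-1: bb|Bb
B/IV-1 aff III-2×III-1: Bb|BB
B/IV-2 ? III-2×III-1: bb|Bb|BB
⇒ B over [I-1,I-2,II-1,II-2,III-1,III-2,III-3,IV-1,IV-2]: 198 consistent
G/I-1 ? ·: gg|Gg|GG
G/I-2 ? ·: gg|Gg|GG
G/II-1 ? I-1×I-2: gg|Gg|GG
G/II-2 ? ·: gg|Gg|GG
G/III-1 ? II-2×II-1: gg|Gg|GG
G/III-2 un ·: gg
G/III-3 aff II-2×II-1: Gg|GG
G/IV-1 ? III-2×III-1: gg|Gg
G/IV-2 ? III-2×III-1: gg|Gg
⇒ G over [I-1,I-2,II-1,II-2,III-1,III-2,III-3,IV-1,IV-2]: 285 consistent
N/I-1 aff ·: Nn|NN
N/I-2 ? ·: nn|Nn|NN
N/II-1 aff I-1×I-2: Nn|NN
N/II-2 aff ·: Nn|NN
N/III-1 ? II-2×II-1: nn|Nn
N/III-2 ? ·: nn|Nn
N/III-3 ? II-2×II-1: nn|Nn|NN
N/IV-1 ? III-2×III-1: nn|Nn|NN
N/IV-2 un III-2×III-1: nn
⇒ N over [I-1,I-2,II-1,II-2,III-1,III-2,III-3,IV-1,IV-2]: 210 consistent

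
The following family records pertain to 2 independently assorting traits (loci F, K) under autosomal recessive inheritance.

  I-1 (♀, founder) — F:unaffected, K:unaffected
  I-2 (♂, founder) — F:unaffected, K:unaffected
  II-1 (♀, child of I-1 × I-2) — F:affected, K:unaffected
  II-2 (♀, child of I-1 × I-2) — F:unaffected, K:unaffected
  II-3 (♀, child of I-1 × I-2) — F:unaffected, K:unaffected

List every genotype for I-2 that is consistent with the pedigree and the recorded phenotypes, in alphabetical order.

F/I-1 un ·: Ff
F/I-2 un ·: Ff
F/II-1 aff I-1×I-2: ff
F/II-2 un I-1×I-2: FF|Ff
F/II-3 un I-1×I-2: FF|Ff
⇒ F over [I-1,I-2,II-1,II-2,II-3]: 4 consistent
K/I-1 un ·: KK|Kk
K/I-2 un ·: KK|Kk
K/II-1 un I-1×I-2: KK|Kk
K/II-2 un I-1×I-2: KK|Kk
K/II-3 un I-1×I-2: KK|Kk
⇒ K over [I-1,I-2,II-1,II-2,II-3]: 25 consistent

I-2 ∈ {Ff KK, Ff Kk}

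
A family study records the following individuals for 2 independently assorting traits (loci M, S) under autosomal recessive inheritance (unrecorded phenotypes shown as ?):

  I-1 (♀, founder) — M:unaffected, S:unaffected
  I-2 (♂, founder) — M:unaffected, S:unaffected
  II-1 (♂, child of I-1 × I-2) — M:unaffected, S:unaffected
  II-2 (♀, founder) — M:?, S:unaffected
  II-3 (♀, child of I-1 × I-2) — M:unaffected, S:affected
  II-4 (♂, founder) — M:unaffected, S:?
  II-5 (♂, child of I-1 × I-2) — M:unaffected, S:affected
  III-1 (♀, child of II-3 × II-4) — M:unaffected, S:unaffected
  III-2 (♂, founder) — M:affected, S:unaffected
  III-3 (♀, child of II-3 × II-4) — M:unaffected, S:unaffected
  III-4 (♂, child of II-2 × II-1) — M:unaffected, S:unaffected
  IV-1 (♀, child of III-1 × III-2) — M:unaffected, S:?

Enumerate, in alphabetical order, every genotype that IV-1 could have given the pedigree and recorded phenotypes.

M/I-1 un ·: MM|Mm
M/I-2 un ·: MM|Mm
M/II-1 un I-1×I-2: MM|Mm
M/II-2 ? ·: MM|Mm|mm
M/II-3 un I-1×I-2: MM|Mm
M/II-4 un ·: MM|Mm
M/II-5 un I-1×I-2: MM|Mm
M/III-1 un II-3×II-4: MM|Mm
M/III-2 aff ·: mm
M/III-3 un II-3×II-4: MM|Mm
M/III-4 un II-2×II-1: MM|Mm
M/IV-1 un III-1×III-2: Mm
⇒ M over [I-1,I-2,II-1,II-2,II-3,II-4,II-5,III-1,III-2,III-3,III-4,IV-1]: 722 consistent
S/I-1 un ·: Ss
S/I-2 un ·: Ss
S/II-1 un I-1×I-2: SS|Ss
S/II-2 un ·: SS|Ss
S/II-3 aff I-1×I-2: ss
S/II-4 ? ·: SS|Ss
S/II-5 aff I-1×I-2: ss
S/III-1 un II-3×II-4: Ss
S/III-2 un ·: SS|Ss
S/III-3 un II-3×II-4: Ss
S/III-4 un II-2×II-1: SS|Ss
S/IV-1 ? III-1×III-2: SS|Ss|ss
⇒ S over [I-1,I-2,II-1,II-2,II-3,II-4,II-5,III-1,III-2,III-3,III-4,IV-1]: 70 consistent

IV-1 ∈ {Mm SS, Mm Ss, Mm ss}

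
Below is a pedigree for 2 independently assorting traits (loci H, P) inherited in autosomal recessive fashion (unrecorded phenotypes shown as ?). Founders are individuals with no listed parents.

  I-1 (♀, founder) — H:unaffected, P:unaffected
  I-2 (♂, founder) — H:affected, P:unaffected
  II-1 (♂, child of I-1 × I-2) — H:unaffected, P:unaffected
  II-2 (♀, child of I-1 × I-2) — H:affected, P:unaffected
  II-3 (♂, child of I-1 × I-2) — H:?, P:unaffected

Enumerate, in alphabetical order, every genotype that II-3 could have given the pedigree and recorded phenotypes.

H/I-1 un ·: Hh
H/I-2 aff ·: hh
H/II-1 un I-1×I-2: Hh
H/II-2 aff I-1×I-2: hh
H/II-3 ? I-1×I-2: Hh|hh
⇒ H over [I-1,I-2,II-1,II-2,II-3]: 2 consistent
P/I-1 un ·: PP|Pp
P/I-2 un ·: PP|Pp
P/II-1 un I-1×I-2: PP|Pp
P/II-2 un I-1×I-2: PP|Pp
P/II-3 un I-1×I-2: PP|Pp
⇒ P over [I-1,I-2,II-1,II-2,II-3]: 25 consistent

II-3 ∈ {Hh PP, Hh Pp, hh PP, hh Pp}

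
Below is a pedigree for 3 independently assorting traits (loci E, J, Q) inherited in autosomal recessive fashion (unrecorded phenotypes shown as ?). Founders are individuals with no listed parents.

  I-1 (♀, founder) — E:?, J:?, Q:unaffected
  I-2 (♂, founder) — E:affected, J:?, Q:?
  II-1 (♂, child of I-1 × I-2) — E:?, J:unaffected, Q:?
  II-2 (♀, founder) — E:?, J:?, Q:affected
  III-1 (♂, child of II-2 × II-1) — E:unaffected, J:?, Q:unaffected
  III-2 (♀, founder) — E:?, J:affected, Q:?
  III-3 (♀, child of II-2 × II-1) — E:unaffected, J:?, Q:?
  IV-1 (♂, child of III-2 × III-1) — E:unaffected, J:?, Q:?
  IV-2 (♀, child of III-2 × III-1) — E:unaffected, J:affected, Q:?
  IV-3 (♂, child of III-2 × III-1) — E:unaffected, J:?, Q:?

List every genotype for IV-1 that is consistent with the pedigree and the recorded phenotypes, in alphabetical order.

IV-1 ∈ {EE Jj QQ, EE Jj Qq, EE Jj qq, EE jj QQ, EE jj Qq, EE jj qq, Ee Jj QQ, Ee Jj Qq, Ee Jj qq, Ee jj QQ, Ee jj Qq, Ee jj qq}

E/I-1 ? ·: EE|Ee|ee
E/I-2 aff ·: ee
E/II-1 ? I-1×I-2: Ee|ee
E/II-2 ? ·: EE|Ee|ee
E/III-1 un II-2×II-1: EE|Ee
E/III-2 ? ·: EE|Ee|ee
E/III-3 un II-2×II-1: EE|Ee
E/IV-1 un III-2×III-1: EE|Ee
E/IV-2 un III-2×III-1: EE|Ee
E/IV-3 un III-2×III-1: EE|Ee
⇒ E over [I-1,I-2,II-1,II-2,III-1,III-2,III-3,IV-1,IV-2,IV-3]: 318 consistent
J/I-1 ? ·: JJ|Jj|jj
J/I-2 ? ·: JJ|Jj|jj
J/II-1 un I-1×I-2: JJ|Jj
J/II-2 ? ·: JJ|Jj|jj
J/III-1 ? II-2×II-1: Jj|jj
J/III-2 aff ·: jj
J/III-3 ? II-2×II-1: JJ|Jj|jj
J/IV-1 ? III-2×III-1: Jj|jj
J/IV-2 aff III-2×III-1: jj
J/IV-3 ? III-2×III-1: Jj|jj
⇒ J over [I-1,I-2,II-1,II-2,III-1,III-2,III-3,IV-1,IV-2,IV-3]: 279 consistent
Q/I-1 un ·: QQ|Qq
Q/I-2 ? ·: QQ|Qq|qq
Q/II-1 ? I-1×I-2: QQ|Qq
Q/II-2 aff ·: qq
Q/III-1 un II-2×II-1: Qq
Q/III-2 ? ·: QQ|Qq|qq
Q/III-3 ? II-2×II-1: Qq|qq
Q/IV-1 ? III-2×III-1: QQ|Qq|qq
Q/IV-2 ? III-2×III-1: QQ|Qq|qq
Q/IV-3 ? III-2×III-1: QQ|Qq|qq
⇒ Q over [I-1,I-2,II-1,II-2,III-1,III-2,III-3,IV-1,IV-2,IV-3]: 602 consistent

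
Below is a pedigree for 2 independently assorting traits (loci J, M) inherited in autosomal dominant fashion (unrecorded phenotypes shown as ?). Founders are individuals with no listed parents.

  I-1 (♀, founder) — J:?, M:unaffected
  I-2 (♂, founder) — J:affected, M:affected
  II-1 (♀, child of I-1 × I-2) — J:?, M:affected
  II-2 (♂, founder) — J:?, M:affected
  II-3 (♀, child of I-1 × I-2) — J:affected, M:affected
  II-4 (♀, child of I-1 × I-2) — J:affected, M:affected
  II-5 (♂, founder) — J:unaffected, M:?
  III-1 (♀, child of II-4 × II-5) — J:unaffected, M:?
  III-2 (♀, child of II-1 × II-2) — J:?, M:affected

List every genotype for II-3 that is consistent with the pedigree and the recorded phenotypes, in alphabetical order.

II-3 ∈ {JJ Mm, Jj Mm}

J/I-1 ? ·: jj|Jj|JJ
J/I-2 aff ·: Jj|JJ
J/II-1 ? I-1×I-2: jj|Jj|JJ
J/II-2 ? ·: jj|Jj|JJ
J/II-3 aff I-1×I-2: Jj|JJ
J/II-4 aff I-1×I-2: Jj
J/II-5 un ·: jj
J/III-1 un II-4×II-5: jj
J/III-2 ? II-1×II-2: jj|Jj|JJ
⇒ J over [I-1,I-2,II-1,II-2,II-3,II-4,II-5,III-1,III-2]: 92 consistent
M/I-1 un ·: mm
M/I-2 aff ·: Mm|MM
M/II-1 aff I-1×I-2: Mm
M/II-2 aff ·: Mm|MM
M/II-3 aff I-1×I-2: Mm
M/II-4 aff I-1×I-2: Mm
M/II-5 ? ·: mm|Mm|MM
M/III-1 ? II-4×II-5: mm|Mm|MM
M/III-2 aff II-1×II-2: Mm|MM
⇒ M over [I-1,I-2,II-1,II-2,II-3,II-4,II-5,III-1,III-2]: 56 consistent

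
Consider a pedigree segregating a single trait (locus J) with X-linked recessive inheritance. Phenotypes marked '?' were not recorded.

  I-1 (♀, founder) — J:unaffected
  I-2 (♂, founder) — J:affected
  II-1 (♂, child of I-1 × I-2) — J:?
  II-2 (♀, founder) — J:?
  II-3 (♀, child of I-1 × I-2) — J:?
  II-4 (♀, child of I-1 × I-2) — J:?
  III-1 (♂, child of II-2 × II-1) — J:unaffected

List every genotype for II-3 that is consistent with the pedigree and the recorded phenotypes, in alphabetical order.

II-3 ∈ {X^JX^j, X^jX^j}

J/I-1 un ·: X^JX^J|X^JX^j
J/I-2 aff ·: X^jY
J/II-1 ? I-1×I-2: X^JY|X^jY
J/II-2 ? ·: X^JX^J|X^JX^j
J/II-3 ? I-1×I-2: X^JX^j|X^jX^j
J/II-4 ? I-1×I-2: X^JX^j|X^jX^j
J/III-1 un II-2×II-1: X^JY
⇒ J over [I-1,I-2,II-1,II-2,II-3,II-4,III-1]: 18 consistent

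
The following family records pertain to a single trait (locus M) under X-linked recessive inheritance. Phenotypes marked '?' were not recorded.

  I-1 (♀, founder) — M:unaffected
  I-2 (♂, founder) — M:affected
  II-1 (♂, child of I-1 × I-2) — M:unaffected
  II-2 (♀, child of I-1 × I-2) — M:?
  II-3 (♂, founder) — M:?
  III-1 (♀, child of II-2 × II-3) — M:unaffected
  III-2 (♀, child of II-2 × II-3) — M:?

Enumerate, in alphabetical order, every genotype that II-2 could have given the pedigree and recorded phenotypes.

M/I-1 un ·: X^MX^M|X^MX^m
M/I-2 aff ·: X^mY
M/II-1 un I-1×I-2: X^MY
M/II-2 ? I-1×I-2: X^MX^m|X^mX^m
M/II-3 ? ·: X^MY|X^mY
M/III-1 un II-2×II-3: X^MX^M|X^MX^m
M/III-2 ? II-2×II-3: X^MX^M|X^MX^m|X^mX^m
⇒ M over [I-1,I-2,II-1,II-2,II-3,III-1,III-2]: 13 consistent

II-2 ∈ {X^MX^m, X^mX^m}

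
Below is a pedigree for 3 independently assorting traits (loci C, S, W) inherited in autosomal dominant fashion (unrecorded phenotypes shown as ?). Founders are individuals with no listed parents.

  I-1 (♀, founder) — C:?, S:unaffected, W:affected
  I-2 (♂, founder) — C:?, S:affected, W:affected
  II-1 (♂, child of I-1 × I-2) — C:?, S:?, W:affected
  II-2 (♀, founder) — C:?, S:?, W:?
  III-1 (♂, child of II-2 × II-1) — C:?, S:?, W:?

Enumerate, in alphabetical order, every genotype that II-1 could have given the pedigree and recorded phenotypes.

C/I-1 ? ·: cc|Cc|CC
C/I-2 ? ·: cc|Cc|CC
C/II-1 ? I-1×I-2: cc|Cc|CC
C/II-2 ? ·: cc|Cc|CC
C/III-1 ? II-2×II-1: cc|Cc|CC
⇒ C over [I-1,I-2,II-1,II-2,III-1]: 81 consistent
S/I-1 un ·: ss
S/I-2 aff ·: Ss|SS
S/II-1 ? I-1×I-2: ss|Ss
S/II-2 ? ·: ss|Ss|SS
S/III-1 ? II-2×II-1: ss|Ss|SS
⇒ S over [I-1,I-2,II-1,II-2,III-1]: 18 consistent
W/I-1 aff ·: Ww|WW
W/I-2 aff ·: Ww|WW
W/II-1 aff I-1×I-2: Ww|WW
W/II-2 ? ·: ww|Ww|WW
W/III-1 ? II-2×II-1: ww|Ww|WW
⇒ W over [I-1,I-2,II-1,II-2,III-1]: 37 consistent

II-1 ∈ {CC Ss WW, CC Ss Ww, CC ss WW, CC ss Ww, Cc Ss WW, Cc Ss Ww, Cc ss WW, Cc ss Ww, cc Ss WW, cc Ss Ww, cc ss WW, cc ss Ww}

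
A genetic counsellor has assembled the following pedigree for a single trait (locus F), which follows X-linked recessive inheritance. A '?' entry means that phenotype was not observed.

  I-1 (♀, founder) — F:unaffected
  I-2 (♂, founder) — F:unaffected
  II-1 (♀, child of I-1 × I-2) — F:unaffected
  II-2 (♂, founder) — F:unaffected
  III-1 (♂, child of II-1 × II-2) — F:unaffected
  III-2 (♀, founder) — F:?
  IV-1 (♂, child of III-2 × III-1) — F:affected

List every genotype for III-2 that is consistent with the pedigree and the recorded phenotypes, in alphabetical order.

F/I-1 un ·: X^FX^F|X^FX^f
F/I-2 un ·: X^FY
F/II-1 un I-1×I-2: X^FX^F|X^FX^f
F/II-2 un ·: X^FY
F/III-1 un II-1×II-2: X^FY
F/III-2 ? ·: X^FX^f|X^fX^f
F/IV-1 aff III-2×III-1: X^fY
⇒ F over [I-1,I-2,II-1,II-2,III-1,III-2,IV-1]: 6 consistent

III-2 ∈ {X^FX^f, X^fX^f}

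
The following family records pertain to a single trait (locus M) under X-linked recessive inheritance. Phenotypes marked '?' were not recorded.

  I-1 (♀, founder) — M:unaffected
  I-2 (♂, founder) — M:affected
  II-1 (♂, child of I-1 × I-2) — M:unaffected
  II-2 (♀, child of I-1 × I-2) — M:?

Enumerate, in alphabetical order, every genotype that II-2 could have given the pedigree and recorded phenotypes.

M/I-1 un ·: X^MX^M|X^MX^m
M/I-2 aff ·: X^mY
M/II-1 un I-1×I-2: X^MY
M/II-2 ? I-1×I-2: X^MX^m|X^mX^m
⇒ M over [I-1,I-2,II-1,II-2]: 3 consistent

II-2 ∈ {X^MX^m, X^mX^m}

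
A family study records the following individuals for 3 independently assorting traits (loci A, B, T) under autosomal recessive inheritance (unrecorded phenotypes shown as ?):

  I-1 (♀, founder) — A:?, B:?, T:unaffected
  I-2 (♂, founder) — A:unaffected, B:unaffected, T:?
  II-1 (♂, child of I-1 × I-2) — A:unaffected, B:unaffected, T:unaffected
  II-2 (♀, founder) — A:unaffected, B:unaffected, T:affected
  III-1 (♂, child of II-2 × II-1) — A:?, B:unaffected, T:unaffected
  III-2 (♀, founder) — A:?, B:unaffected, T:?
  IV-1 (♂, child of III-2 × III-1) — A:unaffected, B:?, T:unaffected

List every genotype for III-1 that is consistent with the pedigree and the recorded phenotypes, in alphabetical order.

III-1 ∈ {AA BB Tt, AA Bb Tt, Aa BB Tt, Aa Bb Tt, aa BB Tt, aa Bb Tt}

A/I-1 ? ·: AA|Aa|aa
A/I-2 un ·: AA|Aa
A/II-1 un I-1×I-2: AA|Aa
A/II-2 un ·: AA|Aa
A/III-1 ? II-2×II-1: AA|Aa|aa
A/III-2 ? ·: AA|Aa|aa
A/IV-1 un III-2×III-1: AA|Aa
⇒ A over [I-1,I-2,II-1,II-2,III-1,III-2,IV-1]: 152 consistent
B/I-1 ? ·: BB|Bb|bb
B/I-2 un ·: BB|Bb
B/II-1 un I-1×I-2: BB|Bb
B/II-2 un ·: BB|Bb
B/III-1 un II-2×II-1: BB|Bb
B/III-2 un ·: BB|Bb
B/IV-1 ? III-2×III-1: BB|Bb|bb
⇒ B over [I-1,I-2,II-1,II-2,III-1,III-2,IV-1]: 124 consistent
T/I-1 un ·: TT|Tt
T/I-2 ? ·: TT|Tt|tt
T/II-1 un I-1×I-2: TT|Tt
T/II-2 aff ·: tt
T/III-1 un II-2×II-1: Tt
T/III-2 ? ·: TT|Tt|tt
T/IV-1 un III-2×III-1: TT|Tt
⇒ T over [I-1,I-2,II-1,II-2,III-1,III-2,IV-1]: 45 consistent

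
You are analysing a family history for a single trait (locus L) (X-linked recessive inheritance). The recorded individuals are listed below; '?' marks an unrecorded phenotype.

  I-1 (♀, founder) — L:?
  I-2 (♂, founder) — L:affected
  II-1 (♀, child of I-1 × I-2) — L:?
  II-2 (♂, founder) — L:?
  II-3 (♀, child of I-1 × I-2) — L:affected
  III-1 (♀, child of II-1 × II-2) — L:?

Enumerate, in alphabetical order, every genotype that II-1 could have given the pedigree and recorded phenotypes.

L/I-1 ? ·: X^LX^l|X^lX^l
L/I-2 aff ·: X^lY
L/II-1 ? I-1×I-2: X^LX^l|X^lX^l
L/II-2 ? ·: X^LY|X^lY
L/II-3 aff I-1×I-2: X^lX^l
L/III-1 ? II-1×II-2: X^LX^L|X^LX^l|X^lX^l
⇒ L over [I-1,I-2,II-1,II-2,II-3,III-1]: 8 consistent

II-1 ∈ {X^LX^l, X^lX^l}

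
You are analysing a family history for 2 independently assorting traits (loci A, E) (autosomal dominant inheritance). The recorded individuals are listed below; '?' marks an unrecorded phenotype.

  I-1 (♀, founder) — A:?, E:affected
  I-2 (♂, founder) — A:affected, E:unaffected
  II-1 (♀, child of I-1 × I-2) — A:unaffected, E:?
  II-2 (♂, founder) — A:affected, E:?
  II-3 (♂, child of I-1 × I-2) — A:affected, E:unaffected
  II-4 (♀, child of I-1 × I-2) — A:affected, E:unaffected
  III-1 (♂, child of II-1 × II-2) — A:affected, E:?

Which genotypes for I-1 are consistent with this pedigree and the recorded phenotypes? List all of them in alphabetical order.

I-1 ∈ {Aa Ee, aa Ee}

A/I-1 ? ·: aa|Aa
A/I-2 aff ·: Aa
A/II-1 un I-1×I-2: aa
A/II-2 aff ·: Aa|AA
A/II-3 aff I-1×I-2: Aa|AA
A/II-4 aff I-1×I-2: Aa|AA
A/III-1 aff II-1×II-2: Aa
⇒ A over [I-1,I-2,II-1,II-2,II-3,II-4,III-1]: 10 consistent
E/I-1 aff ·: Ee
E/I-2 un ·: ee
E/II-1 ? I-1×I-2: ee|Ee
E/II-2 ? ·: ee|Ee|EE
E/II-3 un I-1×I-2: ee
E/II-4 un I-1×I-2: ee
E/III-1 ? II-1×II-2: ee|Ee|EE
⇒ E over [I-1,I-2,II-1,II-2,II-3,II-4,III-1]: 11 consistent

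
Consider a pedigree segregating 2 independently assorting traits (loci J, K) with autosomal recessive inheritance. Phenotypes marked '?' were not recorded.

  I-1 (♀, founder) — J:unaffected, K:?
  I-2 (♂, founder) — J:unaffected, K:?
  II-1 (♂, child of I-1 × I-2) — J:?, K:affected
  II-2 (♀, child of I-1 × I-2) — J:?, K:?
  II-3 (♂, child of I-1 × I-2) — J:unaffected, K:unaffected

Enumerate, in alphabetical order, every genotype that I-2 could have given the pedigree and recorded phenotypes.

I-2 ∈ {JJ Kk, JJ kk, Jj Kk, Jj kk}

J/I-1 un ·: JJ|Jj
J/I-2 un ·: JJ|Jj
J/II-1 ? I-1×I-2: JJ|Jj|jj
J/II-2 ? I-1×I-2: JJ|Jj|jj
J/II-3 un I-1×I-2: JJ|Jj
⇒ J over [I-1,I-2,II-1,II-2,II-3]: 35 consistent
K/I-1 ? ·: Kk|kk
K/I-2 ? ·: Kk|kk
K/II-1 aff I-1×I-2: kk
K/II-2 ? I-1×I-2: KK|Kk|kk
K/II-3 un I-1×I-2: KK|Kk
⇒ K over [I-1,I-2,II-1,II-2,II-3]: 10 consistent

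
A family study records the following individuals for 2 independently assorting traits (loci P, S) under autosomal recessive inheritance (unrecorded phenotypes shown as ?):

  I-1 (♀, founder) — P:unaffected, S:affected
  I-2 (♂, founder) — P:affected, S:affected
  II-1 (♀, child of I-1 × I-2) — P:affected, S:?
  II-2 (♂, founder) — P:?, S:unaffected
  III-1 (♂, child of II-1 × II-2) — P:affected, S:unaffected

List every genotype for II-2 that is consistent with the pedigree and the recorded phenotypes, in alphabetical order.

II-2 ∈ {Pp SS, Pp Ss, pp SS, pp Ss}

P/I-1 un ·: Pp
P/I-2 aff ·: pp
P/II-1 aff I-1×I-2: pp
P/II-2 ? ·: Pp|pp
P/III-1 aff II-1×II-2: pp
⇒ P over [I-1,I-2,II-1,II-2,III-1]: 2 consistent
S/I-1 aff ·: ss
S/I-2 aff ·: ss
S/II-1 ? I-1×I-2: ss
S/II-2 un ·: SS|Ss
S/III-1 un II-1×II-2: Ss
⇒ S over [I-1,I-2,II-1,II-2,III-1]: 2 consistent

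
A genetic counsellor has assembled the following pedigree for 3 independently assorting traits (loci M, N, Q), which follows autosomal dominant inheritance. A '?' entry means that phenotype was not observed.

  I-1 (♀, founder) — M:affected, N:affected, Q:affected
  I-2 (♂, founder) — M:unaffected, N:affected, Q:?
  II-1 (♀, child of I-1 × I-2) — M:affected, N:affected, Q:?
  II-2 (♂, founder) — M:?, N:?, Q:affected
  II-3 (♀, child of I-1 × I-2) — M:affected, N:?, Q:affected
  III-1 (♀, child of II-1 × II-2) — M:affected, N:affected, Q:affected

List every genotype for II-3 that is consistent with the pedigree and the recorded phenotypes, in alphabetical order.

M/I-1 aff ·: Mm|MM
M/I-2 un ·: mm
M/II-1 aff I-1×I-2: Mm
M/II-2 ? ·: mm|Mm|MM
M/II-3 aff I-1×I-2: Mm
M/III-1 aff II-1×II-2: Mm|MM
⇒ M over [I-1,I-2,II-1,II-2,II-3,III-1]: 10 consistent
N/I-1 aff ·: Nn|NN
N/I-2 aff ·: Nn|NN
N/II-1 aff I-1×I-2: Nn|NN
N/II-2 ? ·: nn|Nn|NN
N/II-3 ? I-1×I-2: nn|Nn|NN
N/III-1 aff II-1×II-2: Nn|NN
⇒ N over [I-1,I-2,II-1,II-2,II-3,III-1]: 67 consistent
Q/I-1 aff ·: Qq|QQ
Q/I-2 ? ·: qq|Qq|QQ
Q/II-1 ? I-1×I-2: qq|Qq|QQ
Q/II-2 aff ·: Qq|QQ
Q/II-3 aff I-1×I-2: Qq|QQ
Q/III-1 aff II-1×II-2: Qq|QQ
⇒ Q over [I-1,I-2,II-1,II-2,II-3,III-1]: 59 consistent

II-3 ∈ {Mm NN QQ, Mm NN Qq, Mm Nn QQ, Mm Nn Qq, Mm nn QQ, Mm nn Qq}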